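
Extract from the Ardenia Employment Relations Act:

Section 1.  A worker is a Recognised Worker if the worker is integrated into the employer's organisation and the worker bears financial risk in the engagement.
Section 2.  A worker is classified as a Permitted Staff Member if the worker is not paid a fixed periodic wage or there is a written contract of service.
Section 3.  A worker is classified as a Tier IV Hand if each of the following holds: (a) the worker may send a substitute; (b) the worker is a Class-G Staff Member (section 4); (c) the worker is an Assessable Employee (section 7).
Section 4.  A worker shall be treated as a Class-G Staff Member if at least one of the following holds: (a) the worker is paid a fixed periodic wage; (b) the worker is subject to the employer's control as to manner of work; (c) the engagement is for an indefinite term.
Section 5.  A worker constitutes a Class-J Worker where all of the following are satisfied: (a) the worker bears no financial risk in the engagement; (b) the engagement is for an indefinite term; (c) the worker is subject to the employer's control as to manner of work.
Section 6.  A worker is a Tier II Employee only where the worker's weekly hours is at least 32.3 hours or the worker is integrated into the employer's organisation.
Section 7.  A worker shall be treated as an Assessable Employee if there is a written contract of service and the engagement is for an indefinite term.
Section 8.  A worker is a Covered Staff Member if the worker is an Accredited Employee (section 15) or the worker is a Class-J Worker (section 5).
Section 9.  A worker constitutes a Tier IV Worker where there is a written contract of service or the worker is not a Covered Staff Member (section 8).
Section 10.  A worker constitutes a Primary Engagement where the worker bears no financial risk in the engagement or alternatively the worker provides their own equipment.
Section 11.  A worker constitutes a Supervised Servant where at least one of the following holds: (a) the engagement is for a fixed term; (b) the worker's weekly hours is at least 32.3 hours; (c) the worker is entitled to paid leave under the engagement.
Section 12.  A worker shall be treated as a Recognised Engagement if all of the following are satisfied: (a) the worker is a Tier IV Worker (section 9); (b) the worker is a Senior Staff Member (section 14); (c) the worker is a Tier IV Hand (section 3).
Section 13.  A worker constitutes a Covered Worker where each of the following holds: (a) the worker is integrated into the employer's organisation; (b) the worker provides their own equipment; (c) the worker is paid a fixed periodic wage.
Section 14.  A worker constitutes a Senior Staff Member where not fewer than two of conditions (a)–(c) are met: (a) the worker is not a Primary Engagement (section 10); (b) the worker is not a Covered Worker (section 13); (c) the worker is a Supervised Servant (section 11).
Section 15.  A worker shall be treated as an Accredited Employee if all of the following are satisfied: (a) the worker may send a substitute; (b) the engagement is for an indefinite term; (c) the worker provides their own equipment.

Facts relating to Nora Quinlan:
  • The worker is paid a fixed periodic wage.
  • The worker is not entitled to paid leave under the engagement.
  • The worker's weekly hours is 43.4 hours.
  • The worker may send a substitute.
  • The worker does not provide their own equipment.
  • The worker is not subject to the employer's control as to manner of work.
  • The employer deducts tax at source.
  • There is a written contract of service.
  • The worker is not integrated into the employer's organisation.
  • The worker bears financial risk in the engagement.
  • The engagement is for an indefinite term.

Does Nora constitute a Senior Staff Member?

Under section 10: the worker bears no financial risk in the engagement? no; or the worker provides their own equipment? no. So the worker is not a Primary Engagement.
Under section 13: the worker is integrated into the employer's organisation? no; and the worker provides their own equipment? no; and the worker is paid a fixed periodic wage? yes. So the worker is not a Covered Worker.
Under section 11: the engagement is for a fixed term? no; or worker's weekly hours: 43.4 hours ≥ 32.3 hours? yes; or the worker is entitled to paid leave under the engagement? no. So the worker is a Supervised Servant.
Under section 14: not a Primary Engagement (section 10)? yes; not a Covered Worker (section 13)? yes; Supervised Servant (section 11)? yes — 3 of 3 hold (need ≥2) → satisfied.

Yes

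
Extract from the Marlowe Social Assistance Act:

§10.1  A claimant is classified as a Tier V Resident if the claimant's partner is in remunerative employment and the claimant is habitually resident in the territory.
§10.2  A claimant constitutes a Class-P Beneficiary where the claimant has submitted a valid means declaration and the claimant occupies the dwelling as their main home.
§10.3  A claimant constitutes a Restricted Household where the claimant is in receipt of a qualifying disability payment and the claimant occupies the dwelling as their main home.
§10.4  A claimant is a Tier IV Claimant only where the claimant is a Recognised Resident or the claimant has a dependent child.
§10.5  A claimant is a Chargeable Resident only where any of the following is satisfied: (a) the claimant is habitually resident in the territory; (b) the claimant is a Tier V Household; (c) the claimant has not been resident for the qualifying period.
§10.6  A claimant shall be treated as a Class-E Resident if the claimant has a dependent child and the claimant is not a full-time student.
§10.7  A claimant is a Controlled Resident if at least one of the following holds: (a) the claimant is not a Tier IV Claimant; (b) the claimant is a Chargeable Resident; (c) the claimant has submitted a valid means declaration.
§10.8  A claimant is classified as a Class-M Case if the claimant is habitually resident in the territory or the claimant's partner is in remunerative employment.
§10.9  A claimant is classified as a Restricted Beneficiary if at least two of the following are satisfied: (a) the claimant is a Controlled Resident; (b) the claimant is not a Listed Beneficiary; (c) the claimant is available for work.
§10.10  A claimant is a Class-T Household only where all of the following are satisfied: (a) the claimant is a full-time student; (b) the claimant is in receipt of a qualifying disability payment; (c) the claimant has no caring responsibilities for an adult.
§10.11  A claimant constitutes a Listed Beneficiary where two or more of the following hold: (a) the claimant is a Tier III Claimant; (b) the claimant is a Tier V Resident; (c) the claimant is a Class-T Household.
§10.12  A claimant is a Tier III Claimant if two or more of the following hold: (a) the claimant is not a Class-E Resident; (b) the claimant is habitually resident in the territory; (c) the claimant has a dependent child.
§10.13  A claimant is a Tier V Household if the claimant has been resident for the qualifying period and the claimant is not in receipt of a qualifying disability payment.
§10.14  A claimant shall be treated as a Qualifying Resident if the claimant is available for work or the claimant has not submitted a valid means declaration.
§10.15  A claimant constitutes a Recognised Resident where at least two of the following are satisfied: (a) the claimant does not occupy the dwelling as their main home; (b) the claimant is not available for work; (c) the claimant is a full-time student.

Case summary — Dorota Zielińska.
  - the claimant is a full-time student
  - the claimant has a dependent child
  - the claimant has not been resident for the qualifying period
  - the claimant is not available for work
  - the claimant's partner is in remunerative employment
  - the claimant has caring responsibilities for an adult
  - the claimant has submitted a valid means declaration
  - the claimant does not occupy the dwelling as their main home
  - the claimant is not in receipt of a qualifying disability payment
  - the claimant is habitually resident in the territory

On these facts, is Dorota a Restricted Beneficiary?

No

§10.15 — Recognised Resident: the claimant does not occupy the dwelling as their main home? yes; the claimant is not available for work? yes; the claimant is a full-time student? yes — 3 of 3 hold (need ≥2) → satisfied.
§10.4 — Tier IV Claimant: [Recognised Resident (§10.15)? yes] OR [the claimant has a dependent child? yes] → satisfied.
§10.13 — Tier V Household: [the claimant has been resident for the qualifying period? no] AND [the claimant is not in receipt of a qualifying disability payment? yes] → not satisfied.
§10.5 — Chargeable Resident: [the claimant is habitually resident in the territory? yes] OR [Tier V Household (§10.13)? no] OR [the claimant has not been resident for the qualifying period? yes] → satisfied.
§10.7 — Controlled Resident: [not a Tier IV Claimant (§10.4)? no] OR [Chargeable Resident (§10.5)? yes] OR [the claimant has submitted a valid means declaration? yes] → satisfied.
§10.6 — Class-E Resident: [the claimant has a dependent child? yes] AND [the claimant is not a full-time student? no] → not satisfied.
§10.12 — Tier III Claimant: not a Class-E Resident (§10.6)? yes; the claimant is habitually resident in the territory? yes; the claimant has a dependent child? yes — 3 of 3 hold (need ≥2) → satisfied.
§10.1 — Tier V Resident: [the claimant's partner is in remunerative employment? yes] AND [the claimant is habitually resident in the territory? yes] → satisfied.
§10.10 — Class-T Household: [the claimant is a full-time student? yes] AND [the claimant is in receipt of a qualifying disability payment? no] AND [the claimant has no caring responsibilities for an adult? no] → not satisfied.
§10.11 — Listed Beneficiary: Tier III Claimant (§10.12)? yes; Tier V Resident (§10.1)? yes; Class-T Household (§10.10)? no — 2 of 3 hold (need ≥2) → satisfied.
§10.9 — Restricted Beneficiary: Controlled Resident (§10.7)? yes; not a Listed Beneficiary (§10.11)? no; the claimant is available for work? no — 1 of 3 hold (need ≥2) → not satisfied.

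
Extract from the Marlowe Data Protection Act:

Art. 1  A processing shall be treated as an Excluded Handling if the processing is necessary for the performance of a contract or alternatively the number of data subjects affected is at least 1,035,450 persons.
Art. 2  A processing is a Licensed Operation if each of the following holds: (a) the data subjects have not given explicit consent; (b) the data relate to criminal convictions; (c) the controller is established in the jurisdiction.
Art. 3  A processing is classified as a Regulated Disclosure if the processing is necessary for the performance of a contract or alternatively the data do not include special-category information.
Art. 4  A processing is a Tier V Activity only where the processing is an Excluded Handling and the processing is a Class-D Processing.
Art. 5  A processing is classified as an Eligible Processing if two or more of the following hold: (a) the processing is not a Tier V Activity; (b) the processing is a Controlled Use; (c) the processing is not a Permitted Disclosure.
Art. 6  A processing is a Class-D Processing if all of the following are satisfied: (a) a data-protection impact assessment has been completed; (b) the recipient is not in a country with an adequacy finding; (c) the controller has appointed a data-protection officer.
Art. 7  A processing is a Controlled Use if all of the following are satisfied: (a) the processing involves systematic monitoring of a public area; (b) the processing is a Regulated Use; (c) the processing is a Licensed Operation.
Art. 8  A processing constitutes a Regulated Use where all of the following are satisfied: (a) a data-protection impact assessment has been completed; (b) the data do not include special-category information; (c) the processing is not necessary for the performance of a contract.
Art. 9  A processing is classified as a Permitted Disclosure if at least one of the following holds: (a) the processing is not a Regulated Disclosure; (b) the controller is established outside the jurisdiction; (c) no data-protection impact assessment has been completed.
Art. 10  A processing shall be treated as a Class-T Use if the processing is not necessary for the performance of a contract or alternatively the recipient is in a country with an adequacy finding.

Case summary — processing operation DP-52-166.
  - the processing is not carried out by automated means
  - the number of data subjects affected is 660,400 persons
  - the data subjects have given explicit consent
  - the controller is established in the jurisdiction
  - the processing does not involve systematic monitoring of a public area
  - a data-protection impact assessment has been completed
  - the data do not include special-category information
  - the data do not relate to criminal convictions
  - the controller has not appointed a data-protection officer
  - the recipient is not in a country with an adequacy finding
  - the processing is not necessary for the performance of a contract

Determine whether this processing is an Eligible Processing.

article 1 — Excluded Handling: [the processing is necessary for the performance of a contract? no] OR [number of data subjects affected: 660,400 persons ≥ 1,035,450 persons? no] → not satisfied.
article 6 — Class-D Processing: [a data-protection impact assessment has been completed? yes] AND [the recipient is not in a country with an adequacy finding? yes] AND [the controller has appointed a data-protection officer? no] → not satisfied.
article 4 — Tier V Activity: [Excluded Handling (article 1)? no] AND [Class-D Processing (article 6)? no] → not satisfied.
article 8 — Regulated Use: [a data-protection impact assessment has been completed? yes] AND [the data do not include special-category information? yes] AND [the processing is not necessary for the performance of a contract? yes] → satisfied.
article 2 — Licensed Operation: [the data subjects have not given explicit consent? no] AND [the data relate to criminal convictions? no] AND [the controller is established in the jurisdiction? yes] → not satisfied.
article 7 — Controlled Use: [the processing involves systematic monitoring of a public area? no] AND [Regulated Use (article 8)? yes] AND [Licensed Operation (article 2)? no] → not satisfied.
article 3 — Regulated Disclosure: [the processing is necessary for the performance of a contract? no] OR [the data do not include special-category information? yes] → satisfied.
article 9 — Permitted Disclosure: [not a Regulated Disclosure (article 3)? no] OR [the controller is established outside the jurisdiction? no] OR [no data-protection impact assessment has been completed? no] → not satisfied.
article 5 — Eligible Processing: not a Tier V Activity (article 4)? yes; Controlled Use (article 7)? no; not a Permitted Disclosure (article 9)? yes — 2 of 3 hold (need ≥2) → satisfied.

Yes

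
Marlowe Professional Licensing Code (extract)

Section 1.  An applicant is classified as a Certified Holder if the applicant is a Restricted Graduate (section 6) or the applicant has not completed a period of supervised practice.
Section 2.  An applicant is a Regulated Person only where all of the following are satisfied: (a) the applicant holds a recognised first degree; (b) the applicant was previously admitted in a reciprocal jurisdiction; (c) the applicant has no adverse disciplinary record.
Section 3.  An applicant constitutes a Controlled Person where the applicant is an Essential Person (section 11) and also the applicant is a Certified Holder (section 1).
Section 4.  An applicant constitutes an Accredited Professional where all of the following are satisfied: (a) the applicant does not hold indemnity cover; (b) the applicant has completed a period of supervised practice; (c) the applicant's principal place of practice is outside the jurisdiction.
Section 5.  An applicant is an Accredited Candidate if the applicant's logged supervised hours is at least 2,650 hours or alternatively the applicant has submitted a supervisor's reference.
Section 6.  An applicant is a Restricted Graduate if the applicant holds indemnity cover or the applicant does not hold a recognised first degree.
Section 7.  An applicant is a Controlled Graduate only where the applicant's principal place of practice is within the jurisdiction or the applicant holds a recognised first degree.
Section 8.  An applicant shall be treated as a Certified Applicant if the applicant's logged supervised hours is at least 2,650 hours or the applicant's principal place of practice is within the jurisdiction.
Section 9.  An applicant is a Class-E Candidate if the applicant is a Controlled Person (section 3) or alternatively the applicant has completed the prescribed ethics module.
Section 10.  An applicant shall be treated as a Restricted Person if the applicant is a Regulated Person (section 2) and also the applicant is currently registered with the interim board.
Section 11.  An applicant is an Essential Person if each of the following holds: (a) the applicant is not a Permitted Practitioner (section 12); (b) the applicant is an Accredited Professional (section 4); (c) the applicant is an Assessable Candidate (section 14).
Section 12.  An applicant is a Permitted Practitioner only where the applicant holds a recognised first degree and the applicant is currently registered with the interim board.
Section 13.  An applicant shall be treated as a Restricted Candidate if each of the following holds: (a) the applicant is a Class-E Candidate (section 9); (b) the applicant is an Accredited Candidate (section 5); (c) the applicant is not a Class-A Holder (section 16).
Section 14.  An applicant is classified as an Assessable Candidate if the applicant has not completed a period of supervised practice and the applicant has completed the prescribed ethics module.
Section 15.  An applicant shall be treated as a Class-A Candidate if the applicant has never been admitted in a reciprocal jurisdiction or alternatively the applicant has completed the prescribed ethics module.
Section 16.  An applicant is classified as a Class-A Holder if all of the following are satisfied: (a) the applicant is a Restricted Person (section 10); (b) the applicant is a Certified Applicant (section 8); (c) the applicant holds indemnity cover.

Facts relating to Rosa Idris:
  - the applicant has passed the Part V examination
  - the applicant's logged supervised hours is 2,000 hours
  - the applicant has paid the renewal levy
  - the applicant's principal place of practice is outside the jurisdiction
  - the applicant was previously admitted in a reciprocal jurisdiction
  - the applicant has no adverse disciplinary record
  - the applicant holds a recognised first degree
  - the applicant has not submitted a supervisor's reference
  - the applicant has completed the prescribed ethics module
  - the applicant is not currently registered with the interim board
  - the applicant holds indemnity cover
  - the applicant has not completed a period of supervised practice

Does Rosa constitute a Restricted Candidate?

section 12 — Permitted Practitioner: [the applicant holds a recognised first degree? yes] AND [the applicant is currently registered with the interim board? no] → not satisfied.
section 4 — Accredited Professional: [the applicant does not hold indemnity cover? no] AND [the applicant has completed a period of supervised practice? no] AND [the applicant's principal place of practice is outside the jurisdiction? yes] → not satisfied.
section 14 — Assessable Candidate: [the applicant has not completed a period of supervised practice? yes] AND [the applicant has completed the prescribed ethics module? yes] → satisfied.
section 11 — Essential Person: [not a Permitted Practitioner (section 12)? yes] AND [Accredited Professional (section 4)? no] AND [Assessable Candidate (section 14)? yes] → not satisfied.
section 6 — Restricted Graduate: [the applicant holds indemnity cover? yes] OR [the applicant does not hold a recognised first degree? no] → satisfied.
section 1 — Certified Holder: [Restricted Graduate (section 6)? yes] OR [the applicant has not completed a period of supervised practice? yes] → satisfied.
section 3 — Controlled Person: [Essential Person (section 11)? no] AND [Certified Holder (section 1)? yes] → not satisfied.
section 9 — Class-E Candidate: [Controlled Person (section 3)? no] OR [the applicant has completed the prescribed ethics module? yes] → satisfied.
section 5 — Accredited Candidate: [applicant's logged supervised hours: 2,000 hours ≥ 2,650 hours? no] OR [the applicant has submitted a supervisor's reference? no] → not satisfied.
section 2 — Regulated Person: [the applicant holds a recognised first degree? yes] AND [the applicant was previously admitted in a reciprocal jurisdiction? yes] AND [the applicant has no adverse disciplinary record? yes] → satisfied.
section 10 — Restricted Person: [Regulated Person (section 2)? yes] AND [the applicant is currently registered with the interim board? no] → not satisfied.
section 8 — Certified Applicant: [applicant's logged supervised hours: 2,000 hours ≥ 2,650 hours? no] OR [the applicant's principal place of practice is within the jurisdiction? no] → not satisfied.
section 16 — Class-A Holder: [Restricted Person (section 10)? no] AND [Certified Applicant (section 8)? no] AND [the applicant holds indemnity cover? yes] → not satisfied.
section 13 — Restricted Candidate: [Class-E Candidate (section 9)? yes] AND [Accredited Candidate (section 5)? no] AND [not a Class-A Holder (section 16)? yes] → not satisfied.

No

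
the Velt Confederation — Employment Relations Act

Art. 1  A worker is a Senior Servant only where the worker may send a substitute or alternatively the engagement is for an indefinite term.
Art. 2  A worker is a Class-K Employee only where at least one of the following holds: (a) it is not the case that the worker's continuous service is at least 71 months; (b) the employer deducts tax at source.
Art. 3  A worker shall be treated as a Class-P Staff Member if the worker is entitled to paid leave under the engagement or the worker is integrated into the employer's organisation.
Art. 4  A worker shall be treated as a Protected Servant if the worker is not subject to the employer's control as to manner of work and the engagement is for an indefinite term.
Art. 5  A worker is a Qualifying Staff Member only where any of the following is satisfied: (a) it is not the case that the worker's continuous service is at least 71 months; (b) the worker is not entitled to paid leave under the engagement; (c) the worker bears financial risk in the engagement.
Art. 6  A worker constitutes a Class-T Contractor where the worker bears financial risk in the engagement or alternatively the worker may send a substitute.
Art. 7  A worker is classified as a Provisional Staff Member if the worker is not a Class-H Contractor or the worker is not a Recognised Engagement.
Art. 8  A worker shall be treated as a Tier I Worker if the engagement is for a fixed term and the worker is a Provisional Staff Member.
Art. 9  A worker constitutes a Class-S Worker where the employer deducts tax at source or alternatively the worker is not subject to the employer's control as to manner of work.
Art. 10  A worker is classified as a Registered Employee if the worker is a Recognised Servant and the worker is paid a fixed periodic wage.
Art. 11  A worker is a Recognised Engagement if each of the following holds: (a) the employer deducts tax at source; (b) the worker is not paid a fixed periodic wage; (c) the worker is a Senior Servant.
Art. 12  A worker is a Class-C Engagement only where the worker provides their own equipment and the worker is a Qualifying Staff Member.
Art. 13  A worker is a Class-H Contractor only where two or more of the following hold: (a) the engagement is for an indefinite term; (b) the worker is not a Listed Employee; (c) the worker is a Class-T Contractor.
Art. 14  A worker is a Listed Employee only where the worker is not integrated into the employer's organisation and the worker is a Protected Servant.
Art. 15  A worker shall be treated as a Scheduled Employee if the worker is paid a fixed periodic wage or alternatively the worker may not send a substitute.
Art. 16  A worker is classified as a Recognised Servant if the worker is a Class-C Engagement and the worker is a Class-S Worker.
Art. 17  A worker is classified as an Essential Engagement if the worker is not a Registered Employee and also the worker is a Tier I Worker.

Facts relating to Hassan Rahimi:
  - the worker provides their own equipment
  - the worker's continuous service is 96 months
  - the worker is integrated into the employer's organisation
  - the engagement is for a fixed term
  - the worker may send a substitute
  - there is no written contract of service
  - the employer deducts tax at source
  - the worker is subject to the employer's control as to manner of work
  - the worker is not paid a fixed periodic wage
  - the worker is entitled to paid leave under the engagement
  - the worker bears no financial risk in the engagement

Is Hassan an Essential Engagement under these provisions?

No

Under article 5: worker's continuous service: 96 months ≥ 71 months? yes, so negated condition no; or the worker is not entitled to paid leave under the engagement? no; or the worker bears financial risk in the engagement? no. So the worker is not a Qualifying Staff Member.
Under article 12: the worker provides their own equipment? yes; and Qualifying Staff Member (article 5)? no. So the worker is not a Class-C Engagement.
Under article 9: the employer deducts tax at source? yes; or the worker is not subject to the employer's control as to manner of work? no. So the worker is a Class-S Worker.
Under article 16: Class-C Engagement (article 12)? no; and Class-S Worker (article 9)? yes. So the worker is not a Recognised Servant.
Under article 10: Recognised Servant (article 16)? no; and the worker is paid a fixed periodic wage? no. So the worker is not a Registered Employee.
Under article 4: the worker is not subject to the employer's control as to manner of work? no; and the engagement is for an indefinite term? no. So the worker is not a Protected Servant.
Under article 14: the worker is not integrated into the employer's organisation? no; and Protected Servant (article 4)? no. So the worker is not a Listed Employee.
Under article 6: the worker bears financial risk in the engagement? no; or the worker may send a substitute? yes. So the worker is a Class-T Contractor.
Under article 13: the engagement is for an indefinite term? no; not a Listed Employee (article 14)? yes; Class-T Contractor (article 6)? yes — 2 of 3 hold (need ≥2) → satisfied.
Under article 1: the worker may send a substitute? yes; or the engagement is for an indefinite term? no. So the worker is a Senior Servant.
Under article 11: the employer deducts tax at source? yes; and the worker is not paid a fixed periodic wage? yes; and Senior Servant (article 1)? yes. So the worker is a Recognised Engagement.
Under article 7: not a Class-H Contractor (article 13)? no; or not a Recognised Engagement (article 11)? no. So the worker is not a Provisional Staff Member.
Under article 8: the engagement is for a fixed term? yes; and Provisional Staff Member (article 7)? no. So the worker is not a Tier I Worker.
Under article 17: not a Registered Employee (article 10)? yes; and Tier I Worker (article 8)? no. So the worker is not an Essential Engagement.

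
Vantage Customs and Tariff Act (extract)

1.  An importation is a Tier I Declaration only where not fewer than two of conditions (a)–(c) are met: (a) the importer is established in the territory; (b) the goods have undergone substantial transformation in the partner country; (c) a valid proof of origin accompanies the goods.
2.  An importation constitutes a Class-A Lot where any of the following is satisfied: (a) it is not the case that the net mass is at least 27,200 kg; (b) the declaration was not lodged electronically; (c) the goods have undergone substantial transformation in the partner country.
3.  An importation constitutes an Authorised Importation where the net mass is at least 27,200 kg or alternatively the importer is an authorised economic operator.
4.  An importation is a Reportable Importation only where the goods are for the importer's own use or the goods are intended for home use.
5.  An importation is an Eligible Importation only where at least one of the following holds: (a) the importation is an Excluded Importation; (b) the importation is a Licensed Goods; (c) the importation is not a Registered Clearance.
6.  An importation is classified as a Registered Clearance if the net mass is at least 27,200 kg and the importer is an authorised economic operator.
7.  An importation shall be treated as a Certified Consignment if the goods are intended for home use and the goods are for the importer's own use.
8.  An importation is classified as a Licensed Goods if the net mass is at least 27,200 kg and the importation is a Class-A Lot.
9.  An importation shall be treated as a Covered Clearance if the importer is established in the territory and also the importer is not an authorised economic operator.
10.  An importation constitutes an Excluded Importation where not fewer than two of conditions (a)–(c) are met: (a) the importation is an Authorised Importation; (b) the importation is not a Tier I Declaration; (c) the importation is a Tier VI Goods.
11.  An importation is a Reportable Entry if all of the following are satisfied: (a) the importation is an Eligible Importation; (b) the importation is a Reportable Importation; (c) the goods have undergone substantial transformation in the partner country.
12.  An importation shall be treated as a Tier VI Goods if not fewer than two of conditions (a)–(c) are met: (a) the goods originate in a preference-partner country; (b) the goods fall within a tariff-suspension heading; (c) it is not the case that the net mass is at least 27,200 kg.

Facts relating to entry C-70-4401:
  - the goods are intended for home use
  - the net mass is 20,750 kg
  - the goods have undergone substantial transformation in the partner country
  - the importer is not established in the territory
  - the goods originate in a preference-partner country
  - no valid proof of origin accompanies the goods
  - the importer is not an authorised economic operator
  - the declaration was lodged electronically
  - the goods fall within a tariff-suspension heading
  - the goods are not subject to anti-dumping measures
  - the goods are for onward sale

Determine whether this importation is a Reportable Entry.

paragraph 3 — Authorised Importation: [net mass: 20,750 kg ≥ 27,200 kg? no] OR [the importer is an authorised economic operator? no] → not satisfied.
paragraph 1 — Tier I Declaration: the importer is established in the territory? no; the goods have undergone substantial transformation in the partner country? yes; a valid proof of origin accompanies the goods? no — 1 of 3 hold (need ≥2) → not satisfied.
paragraph 12 — Tier VI Goods: the goods originate in a preference-partner country? yes; the goods fall within a tariff-suspension heading? yes; net mass: 20,750 kg ≥ 27,200 kg? no, so negated condition yes — 3 of 3 hold (need ≥2) → satisfied.
paragraph 10 — Excluded Importation: Authorised Importation (paragraph 3)? no; not a Tier I Declaration (paragraph 1)? yes; Tier VI Goods (paragraph 12)? yes — 2 of 3 hold (need ≥2) → satisfied.
paragraph 2 — Class-A Lot: [net mass: 20,750 kg ≥ 27,200 kg? no, so negated condition yes] OR [the declaration was not lodged electronically? no] OR [the goods have undergone substantial transformation in the partner country? yes] → satisfied.
paragraph 8 — Licensed Goods: [net mass: 20,750 kg ≥ 27,200 kg? no] AND [Class-A Lot (paragraph 2)? yes] → not satisfied.
paragraph 6 — Registered Clearance: [net mass: 20,750 kg ≥ 27,200 kg? no] AND [the importer is an authorised economic operator? no] → not satisfied.
paragraph 5 — Eligible Importation: [Excluded Importation (paragraph 10)? yes] OR [Licensed Goods (paragraph 8)? no] OR [not a Registered Clearance (paragraph 6)? yes] → satisfied.
paragraph 4 — Reportable Importation: [the goods are for the importer's own use? no] OR [the goods are intended for home use? yes] → satisfied.
paragraph 11 — Reportable Entry: [Eligible Importation (paragraph 5)? yes] AND [Reportable Importation (paragraph 4)? yes] AND [the goods have undergone substantial transformation in the partner country? yes] → satisfied.

Yes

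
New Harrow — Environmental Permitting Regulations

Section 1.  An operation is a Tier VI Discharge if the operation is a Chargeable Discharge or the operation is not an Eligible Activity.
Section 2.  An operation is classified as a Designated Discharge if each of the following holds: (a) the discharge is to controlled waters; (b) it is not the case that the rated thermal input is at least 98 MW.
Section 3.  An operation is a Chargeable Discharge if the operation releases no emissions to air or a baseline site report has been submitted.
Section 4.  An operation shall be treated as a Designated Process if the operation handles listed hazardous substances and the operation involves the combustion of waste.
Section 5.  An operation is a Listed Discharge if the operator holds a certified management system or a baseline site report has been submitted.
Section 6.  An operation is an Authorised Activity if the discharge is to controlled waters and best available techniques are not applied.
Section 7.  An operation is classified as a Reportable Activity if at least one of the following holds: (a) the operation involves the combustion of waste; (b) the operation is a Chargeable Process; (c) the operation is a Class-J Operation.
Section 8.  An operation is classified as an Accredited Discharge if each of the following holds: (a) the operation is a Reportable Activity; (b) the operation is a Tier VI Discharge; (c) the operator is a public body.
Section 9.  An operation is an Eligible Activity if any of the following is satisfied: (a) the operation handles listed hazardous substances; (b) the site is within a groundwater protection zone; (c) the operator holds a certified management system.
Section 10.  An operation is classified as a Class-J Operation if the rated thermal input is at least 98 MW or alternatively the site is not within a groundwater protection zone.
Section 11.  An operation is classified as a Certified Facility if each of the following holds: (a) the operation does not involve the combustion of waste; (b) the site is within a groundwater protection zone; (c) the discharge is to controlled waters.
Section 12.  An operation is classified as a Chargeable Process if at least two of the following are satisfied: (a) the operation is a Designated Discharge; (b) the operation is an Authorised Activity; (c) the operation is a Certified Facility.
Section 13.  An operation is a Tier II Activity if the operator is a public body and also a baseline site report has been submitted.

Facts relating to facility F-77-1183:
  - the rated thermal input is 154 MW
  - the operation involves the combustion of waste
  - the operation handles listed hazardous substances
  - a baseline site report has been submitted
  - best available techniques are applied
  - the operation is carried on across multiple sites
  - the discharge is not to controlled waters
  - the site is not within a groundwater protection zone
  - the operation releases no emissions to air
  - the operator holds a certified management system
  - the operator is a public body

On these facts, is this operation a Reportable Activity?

section 2 — Designated Discharge: [the discharge is to controlled waters? no] AND [rated thermal input: 154 MW ≥ 98 MW? yes, so negated condition no] → not satisfied.
section 6 — Authorised Activity: [the discharge is to controlled waters? no] AND [best available techniques are not applied? no] → not satisfied.
section 11 — Certified Facility: [the operation does not involve the combustion of waste? no] AND [the site is within a groundwater protection zone? no] AND [the discharge is to controlled waters? no] → not satisfied.
section 12 — Chargeable Process: Designated Discharge (section 2)? no; Authorised Activity (section 6)? no; Certified Facility (section 11)? no — 0 of 3 hold (need ≥2) → not satisfied.
section 10 — Class-J Operation: [rated thermal input: 154 MW ≥ 98 MW? yes] OR [the site is not within a groundwater protection zone? yes] → satisfied.
section 7 — Reportable Activity: [the operation involves the combustion of waste? yes] OR [Chargeable Process (section 12)? no] OR [Class-J Operation (section 10)? yes] → satisfied.

Yes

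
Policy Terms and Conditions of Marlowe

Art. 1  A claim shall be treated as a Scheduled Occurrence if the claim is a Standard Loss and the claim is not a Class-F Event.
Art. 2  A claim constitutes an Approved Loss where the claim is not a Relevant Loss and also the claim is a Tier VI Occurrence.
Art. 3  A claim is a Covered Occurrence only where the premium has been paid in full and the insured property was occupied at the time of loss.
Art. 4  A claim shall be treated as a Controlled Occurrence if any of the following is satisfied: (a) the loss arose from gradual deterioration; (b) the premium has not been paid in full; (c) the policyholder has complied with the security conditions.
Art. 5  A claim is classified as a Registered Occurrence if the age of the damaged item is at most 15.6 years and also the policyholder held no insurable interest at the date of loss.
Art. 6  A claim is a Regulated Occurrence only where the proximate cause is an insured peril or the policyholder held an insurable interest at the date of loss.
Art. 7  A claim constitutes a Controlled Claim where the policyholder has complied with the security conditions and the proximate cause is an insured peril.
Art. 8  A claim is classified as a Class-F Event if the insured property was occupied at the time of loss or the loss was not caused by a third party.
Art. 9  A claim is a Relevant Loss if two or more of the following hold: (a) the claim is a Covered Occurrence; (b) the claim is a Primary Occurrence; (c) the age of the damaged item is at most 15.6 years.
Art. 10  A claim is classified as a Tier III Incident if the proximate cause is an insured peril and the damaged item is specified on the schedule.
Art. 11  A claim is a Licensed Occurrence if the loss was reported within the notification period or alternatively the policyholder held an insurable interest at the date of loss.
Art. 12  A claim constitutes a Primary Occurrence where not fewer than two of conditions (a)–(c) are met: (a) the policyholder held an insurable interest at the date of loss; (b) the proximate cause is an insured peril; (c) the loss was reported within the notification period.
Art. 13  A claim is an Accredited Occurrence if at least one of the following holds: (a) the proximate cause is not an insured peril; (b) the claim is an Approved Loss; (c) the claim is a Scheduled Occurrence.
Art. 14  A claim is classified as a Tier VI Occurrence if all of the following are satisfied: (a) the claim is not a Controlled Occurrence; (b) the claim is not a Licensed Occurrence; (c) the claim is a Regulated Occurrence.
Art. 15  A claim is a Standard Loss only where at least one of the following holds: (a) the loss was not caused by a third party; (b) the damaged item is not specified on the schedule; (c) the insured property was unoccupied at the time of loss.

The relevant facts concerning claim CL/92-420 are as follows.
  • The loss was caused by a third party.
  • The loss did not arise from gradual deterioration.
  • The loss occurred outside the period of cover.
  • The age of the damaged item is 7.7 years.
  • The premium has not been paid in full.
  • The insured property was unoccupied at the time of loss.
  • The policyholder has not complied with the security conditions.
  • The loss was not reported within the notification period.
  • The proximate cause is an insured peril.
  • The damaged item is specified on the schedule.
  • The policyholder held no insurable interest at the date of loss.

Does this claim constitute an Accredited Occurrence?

Yes

article 3 — Covered Occurrence: [the premium has been paid in full? no] AND [the insured property was occupied at the time of loss? no] → not satisfied.
article 12 — Primary Occurrence: the policyholder held an insurable interest at the date of loss? no; the proximate cause is an insured peril? yes; the loss was reported within the notification period? no — 1 of 3 hold (need ≥2) → not satisfied.
article 9 — Relevant Loss: Covered Occurrence (article 3)? no; Primary Occurrence (article 12)? no; age of the damaged item: 7.7 years ≤ 15.6 years? yes — 1 of 3 hold (need ≥2) → not satisfied.
article 4 — Controlled Occurrence: [the loss arose from gradual deterioration? no] OR [the premium has not been paid in full? yes] OR [the policyholder has complied with the security conditions? no] → satisfied.
article 11 — Licensed Occurrence: [the loss was reported within the notification period? no] OR [the policyholder held an insurable interest at the date of loss? no] → not satisfied.
article 6 — Regulated Occurrence: [the proximate cause is an insured peril? yes] OR [the policyholder held an insurable interest at the date of loss? no] → satisfied.
article 14 — Tier VI Occurrence: [not a Controlled Occurrence (article 4)? no] AND [not a Licensed Occurrence (article 11)? yes] AND [Regulated Occurrence (article 6)? yes] → not satisfied.
article 2 — Approved Loss: [not a Relevant Loss (article 9)? yes] AND [Tier VI Occurrence (article 14)? no] → not satisfied.
article 15 — Standard Loss: [the loss was not caused by a third party? no] OR [the damaged item is not specified on the schedule? no] OR [the insured property was unoccupied at the time of loss? yes] → satisfied.
article 8 — Class-F Event: [the insured property was occupied at the time of loss? no] OR [the loss was not caused by a third party? no] → not satisfied.
article 1 — Scheduled Occurrence: [Standard Loss (article 15)? yes] AND [not a Class-F Event (article 8)? yes] → satisfied.
article 13 — Accredited Occurrence: [the proximate cause is not an insured peril? no] OR [Approved Loss (article 2)? no] OR [Scheduled Occurrence (article 1)? yes] → satisfied.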